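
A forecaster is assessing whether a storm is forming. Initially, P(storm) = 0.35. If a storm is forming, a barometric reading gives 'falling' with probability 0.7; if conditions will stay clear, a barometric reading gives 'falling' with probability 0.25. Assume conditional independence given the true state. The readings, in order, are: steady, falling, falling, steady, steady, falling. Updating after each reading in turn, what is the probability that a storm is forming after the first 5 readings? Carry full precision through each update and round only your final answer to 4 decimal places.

Apply Bayes' rule sequentially, carrying P(storm) forward.
After 'steady': P(storm) = 0.3·0.3500 / (0.3·0.3500 + 0.75·0.6500) ≈ 0.1772
After 'falling': P(storm) = 0.7·0.1772 / (0.7·0.1772 + 0.25·0.8228) ≈ 0.3762
After 'falling': P(storm) = 0.7·0.3762 / (0.7·0.3762 + 0.25·0.6238) ≈ 0.6281
After 'steady': P(storm) = 0.3·0.6281 / (0.3·0.6281 + 0.75·0.3719) ≈ 0.4031
After 'steady': P(storm) = 0.3·0.4031 / (0.3·0.4031 + 0.75·0.5969) ≈ 0.2127

0.2127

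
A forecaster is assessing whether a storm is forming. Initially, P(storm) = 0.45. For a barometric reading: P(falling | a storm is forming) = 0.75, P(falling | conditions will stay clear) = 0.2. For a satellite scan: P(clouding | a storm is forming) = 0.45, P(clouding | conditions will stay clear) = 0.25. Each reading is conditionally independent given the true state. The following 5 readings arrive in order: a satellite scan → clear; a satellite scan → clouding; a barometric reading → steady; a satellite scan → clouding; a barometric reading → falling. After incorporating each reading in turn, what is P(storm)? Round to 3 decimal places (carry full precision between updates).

After a satellite scan='clear': P(storm) = 0.55·0.4500 / (0.55·0.4500 + 0.75·0.5500) ≈ 0.3750
After a satellite scan='clouding': P(storm) = 0.45·0.3750 / (0.45·0.3750 + 0.25·0.6250) ≈ 0.5192
After a barometric reading='steady': P(storm) = 0.25·0.5192 / (0.25·0.5192 + 0.8·0.4808) ≈ 0.2523
After a satellite scan='clouding': P(storm) = 0.45·0.2523 / (0.45·0.2523 + 0.25·0.7477) ≈ 0.3779
After a barometric reading='falling': P(storm) = 0.75·0.3779 / (0.75·0.3779 + 0.2·0.6221) ≈ 0.6949

0.695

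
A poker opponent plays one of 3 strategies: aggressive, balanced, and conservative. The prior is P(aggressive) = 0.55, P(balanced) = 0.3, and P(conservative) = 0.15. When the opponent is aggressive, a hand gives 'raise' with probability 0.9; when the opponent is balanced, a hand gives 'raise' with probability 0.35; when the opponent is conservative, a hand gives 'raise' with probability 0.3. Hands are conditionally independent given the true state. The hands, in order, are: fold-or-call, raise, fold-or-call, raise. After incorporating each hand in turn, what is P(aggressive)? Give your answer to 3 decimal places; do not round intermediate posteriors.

0.168

After 'fold-or-call': normaliser = 0.1·0.5500 + 0.65·0.3000 + 0.7·0.1500; P(aggressive) ≈ 0.1549, P(balanced) ≈ 0.5493, P(conservative) ≈ 0.2958
After 'raise': normaliser = 0.9·0.1549 + 0.35·0.5493 + 0.3·0.2958; P(aggressive) ≈ 0.3317, P(balanced) ≈ 0.4573, P(conservative) ≈ 0.2111
After 'fold-or-call': normaliser = 0.1·0.3317 + 0.65·0.4573 + 0.7·0.2111; P(aggressive) ≈ 0.0694, P(balanced) ≈ 0.6217, P(conservative) ≈ 0.3090
After 'raise': normaliser = 0.9·0.0694 + 0.35·0.6217 + 0.3·0.3090; P(aggressive) ≈ 0.1675, P(balanced) ≈ 0.5838, P(conservative) ≈ 0.2487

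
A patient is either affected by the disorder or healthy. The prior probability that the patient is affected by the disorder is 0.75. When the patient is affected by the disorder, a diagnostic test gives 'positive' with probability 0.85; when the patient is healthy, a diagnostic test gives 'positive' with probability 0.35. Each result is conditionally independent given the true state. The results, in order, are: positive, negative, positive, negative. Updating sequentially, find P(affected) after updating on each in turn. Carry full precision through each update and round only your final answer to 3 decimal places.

0.485

After 'positive': P(affected) = 0.85·0.7500 / (0.85·0.7500 + 0.35·0.2500) ≈ 0.8793
After 'negative': P(affected) = 0.15·0.8793 / (0.15·0.8793 + 0.65·0.1207) ≈ 0.6270
After 'positive': P(affected) = 0.85·0.6270 / (0.85·0.6270 + 0.35·0.3730) ≈ 0.8033
After 'negative': P(affected) = 0.15·0.8033 / (0.15·0.8033 + 0.65·0.1967) ≈ 0.4851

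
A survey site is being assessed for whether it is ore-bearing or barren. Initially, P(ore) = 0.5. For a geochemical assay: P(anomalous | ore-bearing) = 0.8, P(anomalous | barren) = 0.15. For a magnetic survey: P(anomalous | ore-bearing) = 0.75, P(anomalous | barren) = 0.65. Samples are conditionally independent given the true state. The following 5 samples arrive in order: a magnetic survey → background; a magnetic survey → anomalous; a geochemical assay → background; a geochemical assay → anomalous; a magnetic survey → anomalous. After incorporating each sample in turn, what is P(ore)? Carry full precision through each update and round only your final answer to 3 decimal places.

After a magnetic survey='background': P(ore) = 0.25·0.5000 / (0.25·0.5000 + 0.35·0.5000) ≈ 0.4167
After a magnetic survey='anomalous': P(ore) = 0.75·0.4167 / (0.75·0.4167 + 0.65·0.5833) ≈ 0.4518
After a geochemical assay='background': P(ore) = 0.2·0.4518 / (0.2·0.4518 + 0.85·0.5482) ≈ 0.1624
After a geochemical assay='anomalous': P(ore) = 0.8·0.1624 / (0.8·0.1624 + 0.15·0.8376) ≈ 0.5084
After a magnetic survey='anomalous': P(ore) = 0.75·0.5084 / (0.75·0.5084 + 0.65·0.4916) ≈ 0.5441

0.544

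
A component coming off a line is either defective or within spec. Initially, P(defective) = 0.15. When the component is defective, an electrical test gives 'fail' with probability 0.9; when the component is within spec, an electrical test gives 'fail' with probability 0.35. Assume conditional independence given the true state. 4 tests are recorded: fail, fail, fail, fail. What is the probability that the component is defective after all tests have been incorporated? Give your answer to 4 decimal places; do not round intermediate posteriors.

0.8853

After 'fail': P(defective) = 0.9·0.1500 / (0.9·0.1500 + 0.35·0.8500) ≈ 0.3121
After 'fail': P(defective) = 0.9·0.3121 / (0.9·0.3121 + 0.35·0.6879) ≈ 0.5385
After 'fail': P(defective) = 0.9·0.5385 / (0.9·0.5385 + 0.35·0.4615) ≈ 0.7500
After 'fail': P(defective) = 0.9·0.7500 / (0.9·0.7500 + 0.35·0.2500) ≈ 0.8853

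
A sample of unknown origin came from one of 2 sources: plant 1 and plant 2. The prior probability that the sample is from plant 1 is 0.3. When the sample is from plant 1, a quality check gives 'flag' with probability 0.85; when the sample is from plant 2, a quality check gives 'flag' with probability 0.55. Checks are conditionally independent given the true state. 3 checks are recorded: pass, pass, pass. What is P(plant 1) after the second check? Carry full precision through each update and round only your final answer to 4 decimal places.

0.0455

After 'pass': P(plant 1) = 0.15·0.3000 / (0.15·0.3000 + 0.45·0.7000) ≈ 0.1250
After 'pass': P(plant 1) = 0.15·0.1250 / (0.15·0.1250 + 0.45·0.8750) ≈ 0.0455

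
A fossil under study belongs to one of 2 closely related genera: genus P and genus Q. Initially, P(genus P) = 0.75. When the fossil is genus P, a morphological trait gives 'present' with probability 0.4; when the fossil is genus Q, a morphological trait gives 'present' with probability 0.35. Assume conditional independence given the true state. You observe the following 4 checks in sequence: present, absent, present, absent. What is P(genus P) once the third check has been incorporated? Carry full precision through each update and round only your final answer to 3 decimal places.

Each posterior becomes the prior for the next update.
After 'present': P(genus P) = 0.4·0.7500 / (0.4·0.7500 + 0.35·0.2500) ≈ 0.7742
After 'absent': P(genus P) = 0.6·0.7742 / (0.6·0.7742 + 0.65·0.2258) ≈ 0.7599
After 'present': P(genus P) = 0.4·0.7599 / (0.4·0.7599 + 0.35·0.2401) ≈ 0.7834

0.783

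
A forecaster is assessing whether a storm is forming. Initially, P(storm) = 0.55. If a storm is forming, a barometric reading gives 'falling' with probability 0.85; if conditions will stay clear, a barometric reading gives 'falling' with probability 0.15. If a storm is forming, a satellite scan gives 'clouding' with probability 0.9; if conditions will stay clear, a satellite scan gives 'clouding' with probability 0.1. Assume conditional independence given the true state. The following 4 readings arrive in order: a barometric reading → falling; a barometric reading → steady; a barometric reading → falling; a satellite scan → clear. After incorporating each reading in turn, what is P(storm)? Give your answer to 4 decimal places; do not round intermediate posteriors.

After a barometric reading='falling': P(storm) = 0.85·0.5500 / (0.85·0.5500 + 0.15·0.4500) ≈ 0.8738
After a barometric reading='steady': P(storm) = 0.15·0.8738 / (0.15·0.8738 + 0.85·0.1262) ≈ 0.5500
After a barometric reading='falling': P(storm) = 0.85·0.5500 / (0.85·0.5500 + 0.15·0.4500) ≈ 0.8738
After a satellite scan='clear': P(storm) = 0.1·0.8738 / (0.1·0.8738 + 0.9·0.1262) ≈ 0.4349

0.4349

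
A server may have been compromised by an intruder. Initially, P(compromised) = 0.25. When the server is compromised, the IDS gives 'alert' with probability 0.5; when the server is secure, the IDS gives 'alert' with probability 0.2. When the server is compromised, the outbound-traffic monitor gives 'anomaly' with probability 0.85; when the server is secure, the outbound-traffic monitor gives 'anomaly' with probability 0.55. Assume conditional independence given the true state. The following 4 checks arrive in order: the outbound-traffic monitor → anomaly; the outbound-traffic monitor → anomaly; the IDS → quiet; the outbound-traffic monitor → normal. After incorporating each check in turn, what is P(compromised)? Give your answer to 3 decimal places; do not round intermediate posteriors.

Each posterior becomes the prior for the next update.
After the outbound-traffic monitor='anomaly': P(compromised) = 0.85·0.2500 / (0.85·0.2500 + 0.55·0.7500) ≈ 0.3400
After the outbound-traffic monitor='anomaly': P(compromised) = 0.85·0.3400 / (0.85·0.3400 + 0.55·0.6600) ≈ 0.4433
After the IDS='quiet': P(compromised) = 0.5·0.4433 / (0.5·0.4433 + 0.8·0.5567) ≈ 0.3323
After the outbound-traffic monitor='normal': P(compromised) = 0.15·0.3323 / (0.15·0.3323 + 0.45·0.6677) ≈ 0.1423

0.142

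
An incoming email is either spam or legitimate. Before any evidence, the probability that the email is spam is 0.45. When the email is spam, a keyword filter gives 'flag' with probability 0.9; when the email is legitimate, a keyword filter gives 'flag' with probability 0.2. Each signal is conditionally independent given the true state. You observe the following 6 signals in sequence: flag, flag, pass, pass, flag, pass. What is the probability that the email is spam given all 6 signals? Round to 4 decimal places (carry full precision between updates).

After 'flag': P(spam) = 0.9·0.4500 / (0.9·0.4500 + 0.2·0.5500) ≈ 0.7864
After 'flag': P(spam) = 0.9·0.7864 / (0.9·0.7864 + 0.2·0.2136) ≈ 0.9431
After 'pass': P(spam) = 0.1·0.9431 / (0.1·0.9431 + 0.8·0.0569) ≈ 0.6744
After 'pass': P(spam) = 0.1·0.6744 / (0.1·0.6744 + 0.8·0.3256) ≈ 0.2056
After 'flag': P(spam) = 0.9·0.2056 / (0.9·0.2056 + 0.2·0.7944) ≈ 0.5381
After 'pass': P(spam) = 0.1·0.5381 / (0.1·0.5381 + 0.8·0.4619) ≈ 0.1271

0.1271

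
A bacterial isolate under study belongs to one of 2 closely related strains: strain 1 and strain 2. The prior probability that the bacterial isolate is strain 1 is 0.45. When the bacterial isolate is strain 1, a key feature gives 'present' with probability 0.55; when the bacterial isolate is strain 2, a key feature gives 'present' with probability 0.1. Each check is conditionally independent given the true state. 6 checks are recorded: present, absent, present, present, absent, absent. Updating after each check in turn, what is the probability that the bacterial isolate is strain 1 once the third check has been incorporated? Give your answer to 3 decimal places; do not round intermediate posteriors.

After 'present': P(strain 1) = 0.55·0.4500 / (0.55·0.4500 + 0.1·0.5500) ≈ 0.8182
After 'absent': P(strain 1) = 0.45·0.8182 / (0.45·0.8182 + 0.9·0.1818) ≈ 0.6923
After 'present': P(strain 1) = 0.55·0.6923 / (0.55·0.6923 + 0.1·0.3077) ≈ 0.9252

0.925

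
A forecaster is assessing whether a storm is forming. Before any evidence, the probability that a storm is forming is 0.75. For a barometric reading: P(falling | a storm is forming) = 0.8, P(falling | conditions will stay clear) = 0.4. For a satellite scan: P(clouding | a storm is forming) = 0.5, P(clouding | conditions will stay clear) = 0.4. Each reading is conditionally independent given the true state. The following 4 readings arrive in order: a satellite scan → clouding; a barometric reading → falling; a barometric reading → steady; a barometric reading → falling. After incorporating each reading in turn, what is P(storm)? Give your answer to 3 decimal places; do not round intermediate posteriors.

0.833

After a satellite scan='clouding': P(storm) = 0.5·0.7500 / (0.5·0.7500 + 0.4·0.2500) ≈ 0.7895
After a barometric reading='falling': P(storm) = 0.8·0.7895 / (0.8·0.7895 + 0.4·0.2105) ≈ 0.8824
After a barometric reading='steady': P(storm) = 0.2·0.8824 / (0.2·0.8824 + 0.6·0.1176) ≈ 0.7143
After a barometric reading='falling': P(storm) = 0.8·0.7143 / (0.8·0.7143 + 0.4·0.2857) ≈ 0.8333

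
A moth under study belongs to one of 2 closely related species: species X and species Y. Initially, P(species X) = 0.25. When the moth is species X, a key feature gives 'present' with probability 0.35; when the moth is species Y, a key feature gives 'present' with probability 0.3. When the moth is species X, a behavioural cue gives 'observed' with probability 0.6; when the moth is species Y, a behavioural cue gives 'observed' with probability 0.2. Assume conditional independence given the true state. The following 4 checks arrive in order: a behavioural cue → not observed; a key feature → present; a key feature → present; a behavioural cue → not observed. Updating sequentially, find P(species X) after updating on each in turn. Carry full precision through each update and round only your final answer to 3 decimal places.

Apply Bayes' rule sequentially, carrying P(species X) forward.
After a behavioural cue='not observed': P(species X) = 0.4·0.2500 / (0.4·0.2500 + 0.8·0.7500) ≈ 0.1429
After a key feature='present': P(species X) = 0.35·0.1429 / (0.35·0.1429 + 0.3·0.8571) ≈ 0.1628
After a key feature='present': P(species X) = 0.35·0.1628 / (0.35·0.1628 + 0.3·0.8372) ≈ 0.1849
After a behavioural cue='not observed': P(species X) = 0.4·0.1849 / (0.4·0.1849 + 0.8·0.8151) ≈ 0.1019

0.102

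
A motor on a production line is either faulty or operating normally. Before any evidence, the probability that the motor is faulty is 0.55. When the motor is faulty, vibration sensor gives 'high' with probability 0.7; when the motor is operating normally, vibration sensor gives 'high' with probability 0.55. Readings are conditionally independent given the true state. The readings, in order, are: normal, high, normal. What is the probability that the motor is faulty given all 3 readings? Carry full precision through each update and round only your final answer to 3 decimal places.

0.409

After 'normal': P(faulty) = 0.3·0.5500 / (0.3·0.5500 + 0.45·0.4500) ≈ 0.4490
After 'high': P(faulty) = 0.7·0.4490 / (0.7·0.4490 + 0.55·0.5510) ≈ 0.5091
After 'normal': P(faulty) = 0.3·0.5091 / (0.3·0.5091 + 0.45·0.4909) ≈ 0.4088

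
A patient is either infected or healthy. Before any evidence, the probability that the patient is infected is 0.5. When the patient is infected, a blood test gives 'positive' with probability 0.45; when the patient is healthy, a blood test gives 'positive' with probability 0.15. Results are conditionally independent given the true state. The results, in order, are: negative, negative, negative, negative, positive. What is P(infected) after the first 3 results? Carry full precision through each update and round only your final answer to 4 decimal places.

After 'negative': P(infected) = 0.55·0.5000 / (0.55·0.5000 + 0.85·0.5000) ≈ 0.3929
After 'negative': P(infected) = 0.55·0.3929 / (0.55·0.3929 + 0.85·0.6071) ≈ 0.2951
After 'negative': P(infected) = 0.55·0.2951 / (0.55·0.2951 + 0.85·0.7049) ≈ 0.2132

0.2132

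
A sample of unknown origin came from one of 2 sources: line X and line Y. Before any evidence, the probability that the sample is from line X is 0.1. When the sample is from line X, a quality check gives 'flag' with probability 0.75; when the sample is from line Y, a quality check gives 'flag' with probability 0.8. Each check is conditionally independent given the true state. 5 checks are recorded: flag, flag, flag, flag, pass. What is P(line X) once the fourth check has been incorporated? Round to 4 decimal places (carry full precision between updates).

0.0790

Apply Bayes' rule sequentially, carrying P(line X) forward.
After 'flag': P(line X) = 0.75·0.1000 / (0.75·0.1000 + 0.8·0.9000) ≈ 0.0943
After 'flag': P(line X) = 0.75·0.0943 / (0.75·0.0943 + 0.8·0.9057) ≈ 0.0890
After 'flag': P(line X) = 0.75·0.0890 / (0.75·0.0890 + 0.8·0.9110) ≈ 0.0839
After 'flag': P(line X) = 0.75·0.0839 / (0.75·0.0839 + 0.8·0.9161) ≈ 0.0790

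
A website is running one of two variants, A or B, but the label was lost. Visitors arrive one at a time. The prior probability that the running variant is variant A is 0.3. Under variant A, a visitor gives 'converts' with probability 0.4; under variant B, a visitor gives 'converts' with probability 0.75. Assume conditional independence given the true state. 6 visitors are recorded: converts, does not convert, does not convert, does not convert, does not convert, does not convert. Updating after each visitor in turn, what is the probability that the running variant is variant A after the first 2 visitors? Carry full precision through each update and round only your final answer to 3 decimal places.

0.354

After 'converts': P(A) = 0.4·0.3000 / (0.4·0.3000 + 0.75·0.7000) ≈ 0.1860
After 'does not convert': P(A) = 0.6·0.1860 / (0.6·0.1860 + 0.25·0.8140) ≈ 0.3542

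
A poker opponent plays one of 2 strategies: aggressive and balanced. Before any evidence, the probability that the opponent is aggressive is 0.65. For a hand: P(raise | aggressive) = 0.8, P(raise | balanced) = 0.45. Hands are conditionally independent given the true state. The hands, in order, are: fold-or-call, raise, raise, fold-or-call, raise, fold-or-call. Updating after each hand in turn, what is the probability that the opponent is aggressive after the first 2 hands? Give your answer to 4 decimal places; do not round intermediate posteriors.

0.5456

After 'fold-or-call': P(aggressive) = 0.2·0.6500 / (0.2·0.6500 + 0.55·0.3500) ≈ 0.4031
After 'raise': P(aggressive) = 0.8·0.4031 / (0.8·0.4031 + 0.45·0.5969) ≈ 0.5456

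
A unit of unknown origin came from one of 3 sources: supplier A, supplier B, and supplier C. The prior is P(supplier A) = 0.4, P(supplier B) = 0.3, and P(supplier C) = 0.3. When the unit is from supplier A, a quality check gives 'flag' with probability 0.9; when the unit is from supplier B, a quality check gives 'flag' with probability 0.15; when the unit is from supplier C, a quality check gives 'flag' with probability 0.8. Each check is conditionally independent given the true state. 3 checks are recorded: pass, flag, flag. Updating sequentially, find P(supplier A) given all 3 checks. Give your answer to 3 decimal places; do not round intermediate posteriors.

0.423

Apply Bayes' rule sequentially, carrying P(supplier A) forward.
After 'pass': normaliser = 0.1·0.4000 + 0.85·0.3000 + 0.2·0.3000; P(supplier A) ≈ 0.1127, P(supplier B) ≈ 0.7183, P(supplier C) ≈ 0.1690
After 'flag': normaliser = 0.9·0.1127 + 0.15·0.7183 + 0.8·0.1690; P(supplier A) ≈ 0.2945, P(supplier B) ≈ 0.3129, P(supplier C) ≈ 0.3926
After 'flag': normaliser = 0.9·0.2945 + 0.15·0.3129 + 0.8·0.3926; P(supplier A) ≈ 0.4233, P(supplier B) ≈ 0.0750, P(supplier C) ≈ 0.5017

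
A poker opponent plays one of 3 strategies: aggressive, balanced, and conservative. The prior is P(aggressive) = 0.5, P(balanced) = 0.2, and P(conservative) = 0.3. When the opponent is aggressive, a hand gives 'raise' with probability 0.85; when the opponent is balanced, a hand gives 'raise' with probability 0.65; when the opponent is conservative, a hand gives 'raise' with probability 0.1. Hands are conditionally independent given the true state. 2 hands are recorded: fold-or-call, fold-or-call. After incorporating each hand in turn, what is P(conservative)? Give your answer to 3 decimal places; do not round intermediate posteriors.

After 'fold-or-call': normaliser = 0.15·0.5000 + 0.35·0.2000 + 0.9·0.3000; P(aggressive) ≈ 0.1807, P(balanced) ≈ 0.1687, P(conservative) ≈ 0.6506
After 'fold-or-call': normaliser = 0.15·0.1807 + 0.35·0.1687 + 0.9·0.6506; P(aggressive) ≈ 0.0404, P(balanced) ≈ 0.0879, P(conservative) ≈ 0.8717

0.872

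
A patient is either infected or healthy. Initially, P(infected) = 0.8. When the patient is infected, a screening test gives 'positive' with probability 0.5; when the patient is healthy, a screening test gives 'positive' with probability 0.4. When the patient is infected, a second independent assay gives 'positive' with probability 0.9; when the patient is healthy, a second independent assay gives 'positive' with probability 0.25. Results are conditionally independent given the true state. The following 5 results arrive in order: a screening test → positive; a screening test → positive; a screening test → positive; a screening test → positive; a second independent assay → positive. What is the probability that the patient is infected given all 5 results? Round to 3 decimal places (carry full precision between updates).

0.972

After a screening test='positive': P(infected) = 0.5·0.8000 / (0.5·0.8000 + 0.4·0.2000) ≈ 0.8333
After a screening test='positive': P(infected) = 0.5·0.8333 / (0.5·0.8333 + 0.4·0.1667) ≈ 0.8621
After a screening test='positive': P(infected) = 0.5·0.8621 / (0.5·0.8621 + 0.4·0.1379) ≈ 0.8865
After a screening test='positive': P(infected) = 0.5·0.8865 / (0.5·0.8865 + 0.4·0.1135) ≈ 0.9071
After a second independent assay='positive': P(infected) = 0.9·0.9071 / (0.9·0.9071 + 0.25·0.0929) ≈ 0.9723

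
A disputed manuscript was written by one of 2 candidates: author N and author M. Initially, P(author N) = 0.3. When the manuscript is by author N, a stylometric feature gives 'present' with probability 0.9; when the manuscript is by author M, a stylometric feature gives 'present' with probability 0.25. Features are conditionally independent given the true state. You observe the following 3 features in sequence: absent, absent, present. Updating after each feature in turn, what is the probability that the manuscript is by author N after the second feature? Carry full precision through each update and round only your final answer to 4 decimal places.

0.0076

Apply Bayes' rule sequentially, carrying P(author N) forward.
After 'absent': P(author N) = 0.1·0.3000 / (0.1·0.3000 + 0.75·0.7000) ≈ 0.0541
After 'absent': P(author N) = 0.1·0.0541 / (0.1·0.0541 + 0.75·0.9459) ≈ 0.0076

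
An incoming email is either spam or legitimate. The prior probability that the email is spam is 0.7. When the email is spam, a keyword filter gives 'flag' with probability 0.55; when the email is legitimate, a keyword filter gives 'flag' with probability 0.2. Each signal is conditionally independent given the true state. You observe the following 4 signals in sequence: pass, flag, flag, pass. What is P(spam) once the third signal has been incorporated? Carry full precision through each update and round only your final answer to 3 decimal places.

After 'pass': P(spam) = 0.45·0.7000 / (0.45·0.7000 + 0.8·0.3000) ≈ 0.5676
After 'flag': P(spam) = 0.55·0.5676 / (0.55·0.5676 + 0.2·0.4324) ≈ 0.7831
After 'flag': P(spam) = 0.55·0.7831 / (0.55·0.7831 + 0.2·0.2169) ≈ 0.9085

0.908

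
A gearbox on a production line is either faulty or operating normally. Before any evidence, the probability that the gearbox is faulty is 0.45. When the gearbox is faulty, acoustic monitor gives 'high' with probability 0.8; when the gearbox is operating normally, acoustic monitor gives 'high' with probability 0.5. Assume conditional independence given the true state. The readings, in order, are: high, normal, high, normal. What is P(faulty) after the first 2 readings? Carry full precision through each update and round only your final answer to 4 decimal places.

After 'high': P(faulty) = 0.8·0.4500 / (0.8·0.4500 + 0.5·0.5500) ≈ 0.5669
After 'normal': P(faulty) = 0.2·0.5669 / (0.2·0.5669 + 0.5·0.4331) ≈ 0.3437

0.3437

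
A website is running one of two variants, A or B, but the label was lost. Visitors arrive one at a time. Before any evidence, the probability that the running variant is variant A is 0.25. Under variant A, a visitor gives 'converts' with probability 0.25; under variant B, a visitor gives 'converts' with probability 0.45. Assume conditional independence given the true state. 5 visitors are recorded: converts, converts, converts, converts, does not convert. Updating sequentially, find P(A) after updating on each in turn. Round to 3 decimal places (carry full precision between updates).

0.042

Each posterior becomes the prior for the next update.
After 'converts': P(A) = 0.25·0.2500 / (0.25·0.2500 + 0.45·0.7500) ≈ 0.1562
After 'converts': P(A) = 0.25·0.1562 / (0.25·0.1562 + 0.45·0.8438) ≈ 0.0933
After 'converts': P(A) = 0.25·0.0933 / (0.25·0.0933 + 0.45·0.9067) ≈ 0.0541
After 'converts': P(A) = 0.25·0.0541 / (0.25·0.0541 + 0.45·0.9459) ≈ 0.0308
After 'does not convert': P(A) = 0.75·0.0308 / (0.75·0.0308 + 0.55·0.9692) ≈ 0.0415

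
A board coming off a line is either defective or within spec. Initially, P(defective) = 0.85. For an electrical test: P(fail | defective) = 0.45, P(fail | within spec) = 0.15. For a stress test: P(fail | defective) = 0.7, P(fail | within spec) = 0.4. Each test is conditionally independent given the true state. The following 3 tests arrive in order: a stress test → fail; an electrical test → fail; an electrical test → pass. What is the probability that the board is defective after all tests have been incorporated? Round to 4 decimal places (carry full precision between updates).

After a stress test='fail': P(defective) = 0.7·0.8500 / (0.7·0.8500 + 0.4·0.1500) ≈ 0.9084
After an electrical test='fail': P(defective) = 0.45·0.9084 / (0.45·0.9084 + 0.15·0.0916) ≈ 0.9675
After an electrical test='pass': P(defective) = 0.55·0.9675 / (0.55·0.9675 + 0.85·0.0325) ≈ 0.9506

0.9506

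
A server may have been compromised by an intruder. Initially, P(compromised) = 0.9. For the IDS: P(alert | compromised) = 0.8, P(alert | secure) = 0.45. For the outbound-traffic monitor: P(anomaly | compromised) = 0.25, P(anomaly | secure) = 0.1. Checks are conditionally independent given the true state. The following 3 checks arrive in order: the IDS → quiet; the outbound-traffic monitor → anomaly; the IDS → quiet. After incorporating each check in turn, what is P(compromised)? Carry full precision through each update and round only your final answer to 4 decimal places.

0.7484

Each posterior becomes the prior for the next update.
After the IDS='quiet': P(compromised) = 0.2·0.9000 / (0.2·0.9000 + 0.55·0.1000) ≈ 0.7660
After the outbound-traffic monitor='anomaly': P(compromised) = 0.25·0.7660 / (0.25·0.7660 + 0.1·0.2340) ≈ 0.8911
After the IDS='quiet': P(compromised) = 0.2·0.8911 / (0.2·0.8911 + 0.55·0.1089) ≈ 0.7484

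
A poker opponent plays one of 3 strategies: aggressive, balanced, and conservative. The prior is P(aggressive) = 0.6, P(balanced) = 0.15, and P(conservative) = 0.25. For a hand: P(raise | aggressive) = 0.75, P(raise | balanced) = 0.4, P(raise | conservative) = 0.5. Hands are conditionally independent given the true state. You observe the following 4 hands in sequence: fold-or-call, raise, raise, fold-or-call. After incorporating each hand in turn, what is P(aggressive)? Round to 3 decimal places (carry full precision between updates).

0.465

After 'fold-or-call': normaliser = 0.25·0.6000 + 0.6·0.1500 + 0.5·0.2500; P(aggressive) ≈ 0.4110, P(balanced) ≈ 0.2466, P(conservative) ≈ 0.3425
After 'raise': normaliser = 0.75·0.4110 + 0.4·0.2466 + 0.5·0.3425; P(aggressive) ≈ 0.5332, P(balanced) ≈ 0.1706, P(conservative) ≈ 0.2962
After 'raise': normaliser = 0.75·0.5332 + 0.4·0.1706 + 0.5·0.2962; P(aggressive) ≈ 0.6489, P(balanced) ≈ 0.1107, P(conservative) ≈ 0.2403
After 'fold-or-call': normaliser = 0.25·0.6489 + 0.6·0.1107 + 0.5·0.2403; P(aggressive) ≈ 0.4650, P(balanced) ≈ 0.1905, P(conservative) ≈ 0.3445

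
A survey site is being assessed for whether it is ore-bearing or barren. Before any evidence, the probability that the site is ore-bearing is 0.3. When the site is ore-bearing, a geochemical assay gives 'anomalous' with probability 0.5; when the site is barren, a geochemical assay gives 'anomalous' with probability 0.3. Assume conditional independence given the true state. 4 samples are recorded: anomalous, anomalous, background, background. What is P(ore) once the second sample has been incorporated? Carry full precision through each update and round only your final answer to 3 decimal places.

0.543

After 'anomalous': P(ore) = 0.5·0.3000 / (0.5·0.3000 + 0.3·0.7000) ≈ 0.4167
After 'anomalous': P(ore) = 0.5·0.4167 / (0.5·0.4167 + 0.3·0.5833) ≈ 0.5435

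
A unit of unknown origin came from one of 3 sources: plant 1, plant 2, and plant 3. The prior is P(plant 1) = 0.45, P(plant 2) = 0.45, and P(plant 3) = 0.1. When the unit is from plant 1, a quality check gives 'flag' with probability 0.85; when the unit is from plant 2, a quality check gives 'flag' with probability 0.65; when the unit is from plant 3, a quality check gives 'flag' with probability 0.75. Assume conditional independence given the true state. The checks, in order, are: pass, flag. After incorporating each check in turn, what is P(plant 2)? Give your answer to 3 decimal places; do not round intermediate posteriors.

0.574

Apply Bayes' rule sequentially, carrying P(plant 2) forward.
After 'pass': normaliser = 0.15·0.4500 + 0.35·0.4500 + 0.25·0.1000; P(plant 1) ≈ 0.2700, P(plant 2) ≈ 0.6300, P(plant 3) ≈ 0.1000
After 'flag': normaliser = 0.85·0.2700 + 0.65·0.6300 + 0.75·0.1000; P(plant 1) ≈ 0.3214, P(plant 2) ≈ 0.5735, P(plant 3) ≈ 0.1050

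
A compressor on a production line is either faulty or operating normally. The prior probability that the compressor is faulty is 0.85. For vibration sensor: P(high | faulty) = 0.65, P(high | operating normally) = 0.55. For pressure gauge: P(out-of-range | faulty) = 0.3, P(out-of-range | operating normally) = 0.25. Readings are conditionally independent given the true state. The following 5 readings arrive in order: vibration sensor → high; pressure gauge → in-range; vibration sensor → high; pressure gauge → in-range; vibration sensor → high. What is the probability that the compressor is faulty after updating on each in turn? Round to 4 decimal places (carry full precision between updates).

0.8907

After vibration sensor='high': P(faulty) = 0.65·0.8500 / (0.65·0.8500 + 0.55·0.1500) ≈ 0.8701
After pressure gauge='in-range': P(faulty) = 0.7·0.8701 / (0.7·0.8701 + 0.75·0.1299) ≈ 0.8621
After vibration sensor='high': P(faulty) = 0.65·0.8621 / (0.65·0.8621 + 0.55·0.1379) ≈ 0.8808
After pressure gauge='in-range': P(faulty) = 0.7·0.8808 / (0.7·0.8808 + 0.75·0.1192) ≈ 0.8733
After vibration sensor='high': P(faulty) = 0.65·0.8733 / (0.65·0.8733 + 0.55·0.1267) ≈ 0.8907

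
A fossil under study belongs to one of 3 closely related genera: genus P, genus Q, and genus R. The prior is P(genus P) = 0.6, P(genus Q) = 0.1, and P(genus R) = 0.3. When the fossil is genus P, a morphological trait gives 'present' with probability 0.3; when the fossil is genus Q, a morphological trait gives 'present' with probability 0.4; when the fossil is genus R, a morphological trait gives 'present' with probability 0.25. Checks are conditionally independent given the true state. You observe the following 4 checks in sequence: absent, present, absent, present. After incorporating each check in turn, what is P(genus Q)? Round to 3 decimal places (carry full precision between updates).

After 'absent': normaliser = 0.7·0.6000 + 0.6·0.1000 + 0.75·0.3000; P(genus P) ≈ 0.5957, P(genus Q) ≈ 0.0851, P(genus R) ≈ 0.3191
After 'present': normaliser = 0.3·0.5957 + 0.4·0.0851 + 0.25·0.3191; P(genus P) ≈ 0.6109, P(genus Q) ≈ 0.1164, P(genus R) ≈ 0.2727
After 'absent': normaliser = 0.7·0.6109 + 0.6·0.1164 + 0.75·0.2727; P(genus P) ≈ 0.6092, P(genus Q) ≈ 0.0995, P(genus R) ≈ 0.2914
After 'present': normaliser = 0.3·0.6092 + 0.4·0.0995 + 0.25·0.2914; P(genus P) ≈ 0.6187, P(genus Q) ≈ 0.1347, P(genus R) ≈ 0.2466

0.135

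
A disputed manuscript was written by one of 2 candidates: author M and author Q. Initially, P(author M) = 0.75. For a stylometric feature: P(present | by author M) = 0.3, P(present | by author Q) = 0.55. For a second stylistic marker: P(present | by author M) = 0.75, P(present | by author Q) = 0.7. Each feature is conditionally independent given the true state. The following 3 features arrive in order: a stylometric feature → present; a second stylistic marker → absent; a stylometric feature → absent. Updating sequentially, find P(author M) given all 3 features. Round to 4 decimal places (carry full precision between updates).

Apply Bayes' rule sequentially, carrying P(author M) forward.
After a stylometric feature='present': P(author M) = 0.3·0.7500 / (0.3·0.7500 + 0.55·0.2500) ≈ 0.6207
After a second stylistic marker='absent': P(author M) = 0.25·0.6207 / (0.25·0.6207 + 0.3·0.3793) ≈ 0.5769
After a stylometric feature='absent': P(author M) = 0.7·0.5769 / (0.7·0.5769 + 0.45·0.4231) ≈ 0.6796

0.6796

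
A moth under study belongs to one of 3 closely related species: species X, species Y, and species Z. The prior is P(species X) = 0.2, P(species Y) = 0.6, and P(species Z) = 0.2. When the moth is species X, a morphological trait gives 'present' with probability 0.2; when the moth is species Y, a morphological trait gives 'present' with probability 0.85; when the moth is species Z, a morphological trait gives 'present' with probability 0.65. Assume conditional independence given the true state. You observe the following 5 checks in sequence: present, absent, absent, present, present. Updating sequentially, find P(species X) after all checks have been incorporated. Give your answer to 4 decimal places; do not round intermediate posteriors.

After 'present': normaliser = 0.2·0.2000 + 0.85·0.6000 + 0.65·0.2000; P(species X) ≈ 0.0588, P(species Y) ≈ 0.7500, P(species Z) ≈ 0.1912
After 'absent': normaliser = 0.8·0.0588 + 0.15·0.7500 + 0.35·0.1912; P(species X) ≈ 0.2078, P(species Y) ≈ 0.4968, P(species Z) ≈ 0.2955
After 'absent': normaliser = 0.8·0.2078 + 0.15·0.4968 + 0.35·0.2955; P(species X) ≈ 0.4830, P(species Y) ≈ 0.2165, P(species Z) ≈ 0.3005
After 'present': normaliser = 0.2·0.4830 + 0.85·0.2165 + 0.65·0.3005; P(species X) ≈ 0.2030, P(species Y) ≈ 0.3867, P(species Z) ≈ 0.4104
After 'present': normaliser = 0.2·0.2030 + 0.85·0.3867 + 0.65·0.4104; P(species X) ≈ 0.0638, P(species Y) ≈ 0.5168, P(species Z) ≈ 0.4194

0.0638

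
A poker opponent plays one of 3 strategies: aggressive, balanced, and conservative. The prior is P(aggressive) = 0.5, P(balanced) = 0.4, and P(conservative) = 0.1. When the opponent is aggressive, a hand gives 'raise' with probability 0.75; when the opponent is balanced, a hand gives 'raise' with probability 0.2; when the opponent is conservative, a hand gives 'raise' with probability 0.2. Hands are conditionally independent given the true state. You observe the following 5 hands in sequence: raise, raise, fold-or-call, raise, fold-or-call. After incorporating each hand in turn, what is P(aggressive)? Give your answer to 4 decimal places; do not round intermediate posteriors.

After 'raise': normaliser = 0.75·0.5000 + 0.2·0.4000 + 0.2·0.1000; P(aggressive) ≈ 0.7895, P(balanced) ≈ 0.1684, P(conservative) ≈ 0.0421
After 'raise': normaliser = 0.75·0.7895 + 0.2·0.1684 + 0.2·0.0421; P(aggressive) ≈ 0.9336, P(balanced) ≈ 0.0531, P(conservative) ≈ 0.0133
After 'fold-or-call': normaliser = 0.25·0.9336 + 0.8·0.0531 + 0.8·0.0133; P(aggressive) ≈ 0.8146, P(balanced) ≈ 0.1483, P(conservative) ≈ 0.0371
After 'raise': normaliser = 0.75·0.8146 + 0.2·0.1483 + 0.2·0.0371; P(aggressive) ≈ 0.9428, P(balanced) ≈ 0.0458, P(conservative) ≈ 0.0114
After 'fold-or-call': normaliser = 0.25·0.9428 + 0.8·0.0458 + 0.8·0.0114; P(aggressive) ≈ 0.8374, P(balanced) ≈ 0.1301, P(conservative) ≈ 0.0325

0.8374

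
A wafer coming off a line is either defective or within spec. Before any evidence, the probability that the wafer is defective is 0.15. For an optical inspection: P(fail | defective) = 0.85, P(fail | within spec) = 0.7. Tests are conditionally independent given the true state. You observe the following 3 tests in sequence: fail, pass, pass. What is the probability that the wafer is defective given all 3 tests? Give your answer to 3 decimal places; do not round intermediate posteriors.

0.051

Apply Bayes' rule sequentially, carrying P(defective) forward.
After 'fail': P(defective) = 0.85·0.1500 / (0.85·0.1500 + 0.7·0.8500) ≈ 0.1765
After 'pass': P(defective) = 0.15·0.1765 / (0.15·0.1765 + 0.3·0.8235) ≈ 0.0968
After 'pass': P(defective) = 0.15·0.0968 / (0.15·0.0968 + 0.3·0.9032) ≈ 0.0508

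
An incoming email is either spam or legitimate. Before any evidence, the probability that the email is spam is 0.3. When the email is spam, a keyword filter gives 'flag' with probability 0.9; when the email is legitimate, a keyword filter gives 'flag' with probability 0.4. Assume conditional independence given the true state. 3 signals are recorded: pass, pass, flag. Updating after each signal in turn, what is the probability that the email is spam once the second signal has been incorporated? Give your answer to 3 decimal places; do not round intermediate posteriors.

After 'pass': P(spam) = 0.1·0.3000 / (0.1·0.3000 + 0.6·0.7000) ≈ 0.0667
After 'pass': P(spam) = 0.1·0.0667 / (0.1·0.0667 + 0.6·0.9333) ≈ 0.0118

0.012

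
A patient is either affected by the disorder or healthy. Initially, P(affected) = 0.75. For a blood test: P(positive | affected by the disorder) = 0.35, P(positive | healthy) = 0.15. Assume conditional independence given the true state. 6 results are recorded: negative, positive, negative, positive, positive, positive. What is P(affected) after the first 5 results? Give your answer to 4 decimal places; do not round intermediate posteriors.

0.9571

After 'negative': P(affected) = 0.65·0.7500 / (0.65·0.7500 + 0.85·0.2500) ≈ 0.6964
After 'positive': P(affected) = 0.35·0.6964 / (0.35·0.6964 + 0.15·0.3036) ≈ 0.8426
After 'negative': P(affected) = 0.65·0.8426 / (0.65·0.8426 + 0.85·0.1574) ≈ 0.8037
After 'positive': P(affected) = 0.35·0.8037 / (0.35·0.8037 + 0.15·0.1963) ≈ 0.9052
After 'positive': P(affected) = 0.35·0.9052 / (0.35·0.9052 + 0.15·0.0948) ≈ 0.9571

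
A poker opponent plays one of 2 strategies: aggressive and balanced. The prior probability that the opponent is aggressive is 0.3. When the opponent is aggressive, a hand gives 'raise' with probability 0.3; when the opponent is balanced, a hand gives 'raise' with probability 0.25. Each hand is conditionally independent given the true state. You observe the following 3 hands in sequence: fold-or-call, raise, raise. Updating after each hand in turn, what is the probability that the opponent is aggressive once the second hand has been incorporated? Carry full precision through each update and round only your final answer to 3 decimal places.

Apply Bayes' rule sequentially, carrying P(aggressive) forward.
After 'fold-or-call': P(aggressive) = 0.7·0.3000 / (0.7·0.3000 + 0.75·0.7000) ≈ 0.2857
After 'raise': P(aggressive) = 0.3·0.2857 / (0.3·0.2857 + 0.25·0.7143) ≈ 0.3243

0.324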